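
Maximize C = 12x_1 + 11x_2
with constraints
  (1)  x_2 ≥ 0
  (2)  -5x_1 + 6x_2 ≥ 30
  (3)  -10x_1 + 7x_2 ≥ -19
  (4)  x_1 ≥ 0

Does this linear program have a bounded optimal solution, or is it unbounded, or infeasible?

From the feasible point (324/25, 79/5), moving in the direction (0, 1) keeps every constraint satisfied while C increases without bound.

unbounded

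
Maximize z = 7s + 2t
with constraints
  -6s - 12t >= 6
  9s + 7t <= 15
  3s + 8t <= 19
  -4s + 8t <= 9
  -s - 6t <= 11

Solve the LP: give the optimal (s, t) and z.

Extreme points and z = 7s + 2t:
  (37/11, -24/11) → z = 211/11
  (-13/8, 5/16) → z = -43/4
  (167/47, -114/47) → z = 941/47
  (-71/16, -35/32) → z = -133/4

s = 167/47, t = -114/47, maximum z = 941/47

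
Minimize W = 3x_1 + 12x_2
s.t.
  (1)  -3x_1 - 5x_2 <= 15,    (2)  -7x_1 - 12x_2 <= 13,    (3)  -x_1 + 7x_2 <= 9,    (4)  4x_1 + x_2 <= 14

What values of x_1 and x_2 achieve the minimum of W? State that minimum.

Vertices and W = 3x_1 + 12x_2:
  (-199/61, 50/61) → W = 3/61
  (181/41, -150/41) → W = -1257/41
  (89/29, 50/29) → W = 867/29

The optimum lies where -7x_1 - 12x_2 = 13 and 4x_1 + x_2 = 14.
Solving simultaneously gives x_1 = 181/41, x_2 = -150/41.

x_1 = 181/41, x_2 = -150/41, minimum W = -1257/41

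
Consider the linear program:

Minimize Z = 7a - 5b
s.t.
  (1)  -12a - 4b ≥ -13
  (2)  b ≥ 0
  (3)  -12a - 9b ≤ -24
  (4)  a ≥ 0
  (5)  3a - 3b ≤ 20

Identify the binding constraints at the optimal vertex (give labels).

Feasible corners and Z = 7a - 5b:
  (7/20, 11/5) → Z = -171/20
  (0, 13/4) → Z = -65/4
  (0, 8/3) → Z = -40/3

The minimum is at (0, 13/4). Substituting into each constraint, equality holds for (1) and (4); the remaining constraints have slack.

(1) and (4)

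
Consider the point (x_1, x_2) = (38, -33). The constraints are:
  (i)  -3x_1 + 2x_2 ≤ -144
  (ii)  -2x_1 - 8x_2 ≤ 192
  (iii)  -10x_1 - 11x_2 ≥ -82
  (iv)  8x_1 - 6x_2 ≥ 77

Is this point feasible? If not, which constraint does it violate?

(i): -180 ≤ -144 ✓
(ii): 188 ≤ 192 ✓
(iii): -17 ≥ -82 ✓
(iv): 502 ≥ 77 ✓

feasible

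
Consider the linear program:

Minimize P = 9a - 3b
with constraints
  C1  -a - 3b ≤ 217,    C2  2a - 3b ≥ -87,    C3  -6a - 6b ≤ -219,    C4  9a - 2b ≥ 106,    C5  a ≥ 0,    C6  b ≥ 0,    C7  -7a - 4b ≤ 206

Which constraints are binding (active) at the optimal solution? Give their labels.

C2 and C4

Feasible corners and P = 9a - 3b:
  (492/23, 995/23) → P = 1443/23
  (179/11, 445/22) → P = 1887/22
  (73/2, 0) → P = 657/2
The feasible region is unbounded (it extends along (1, 0), (3, 2)), but P strictly increases along every unbounded feasible direction, so there is no improving ray and the minimum is attained at a vertex.

The minimum is at (492/23, 995/23). Substituting into each constraint, equality holds for C2 and C4; the remaining constraints have slack.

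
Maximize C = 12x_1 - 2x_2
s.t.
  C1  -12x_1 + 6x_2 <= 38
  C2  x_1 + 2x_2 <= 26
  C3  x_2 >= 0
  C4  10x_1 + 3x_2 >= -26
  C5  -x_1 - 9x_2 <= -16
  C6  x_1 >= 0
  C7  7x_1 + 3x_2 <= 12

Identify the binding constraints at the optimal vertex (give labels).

C5 and C7

Extreme points and C = 12x_1 - 2x_2:
  (0, 16/9) → C = -32/9
  (1, 5/3) → C = 26/3
  (0, 4) → C = -8

The maximum is at (1, 5/3). Substituting into each constraint, equality holds for C5 and C7; the remaining constraints have slack.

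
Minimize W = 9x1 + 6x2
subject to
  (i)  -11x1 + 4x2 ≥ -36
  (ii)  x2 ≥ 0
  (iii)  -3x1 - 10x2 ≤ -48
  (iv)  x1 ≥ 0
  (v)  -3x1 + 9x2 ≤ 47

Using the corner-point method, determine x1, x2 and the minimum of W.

Extreme points and W = 9x1 + 6x2:
  (276/61, 210/61) → W = 3744/61
  (512/87, 625/87) → W = 2786/29
  (0, 24/5) → W = 144/5
  (0, 47/9) → W = 94/3

x1 = 0, x2 = 24/5, minimum W = 144/5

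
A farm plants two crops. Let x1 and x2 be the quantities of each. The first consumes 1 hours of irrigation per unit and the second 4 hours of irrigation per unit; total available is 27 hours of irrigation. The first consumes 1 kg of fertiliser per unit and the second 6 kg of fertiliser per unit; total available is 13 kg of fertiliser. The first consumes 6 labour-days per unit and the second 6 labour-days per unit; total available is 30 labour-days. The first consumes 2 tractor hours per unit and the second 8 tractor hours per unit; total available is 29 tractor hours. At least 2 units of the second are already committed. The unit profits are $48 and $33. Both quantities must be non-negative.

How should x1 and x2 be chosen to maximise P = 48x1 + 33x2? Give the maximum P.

Vertices and P = 48x1 + 33x2:
  (0, 13/6) → P = 143/2
  (0, 2) → P = 66
  (1, 2) → P = 114

The binding constraints are x1 + 6x2 = 13 and x2 = 2.
Solving simultaneously gives x1 = 1, x2 = 2.

x1 = 1, x2 = 2, maximum P = 114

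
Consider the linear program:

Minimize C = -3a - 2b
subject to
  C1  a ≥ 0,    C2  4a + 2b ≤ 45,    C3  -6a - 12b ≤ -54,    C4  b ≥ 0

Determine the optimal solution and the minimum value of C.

Vertices and C = -3a - 2b:
  (0, 45/2) → C = -45
  (0, 9/2) → C = -9
  (45/4, 0) → C = -135/4
  (9, 0) → C = -27

The optimum lies where a = 0 and 4a + 2b = 45.
Solving simultaneously gives a = 0, b = 45/2.

a = 0, b = 45/2, minimum C = -45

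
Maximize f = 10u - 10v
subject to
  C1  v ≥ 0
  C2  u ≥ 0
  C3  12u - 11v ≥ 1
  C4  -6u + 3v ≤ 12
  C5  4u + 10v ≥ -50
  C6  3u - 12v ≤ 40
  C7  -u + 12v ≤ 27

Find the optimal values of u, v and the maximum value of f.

Corner points and f = 10u - 10v:
  (1/12, 0) → f = 5/6
  (40/3, 0) → f = 400/3
  (309/133, 325/133) → f = -160/133
  (67/2, 121/24) → f = 3415/12

The binding constraints are 3u - 12v = 40 and -u + 12v = 27.
Solving simultaneously gives u = 67/2, v = 121/24.

u = 67/2, v = 121/24, maximum f = 3415/12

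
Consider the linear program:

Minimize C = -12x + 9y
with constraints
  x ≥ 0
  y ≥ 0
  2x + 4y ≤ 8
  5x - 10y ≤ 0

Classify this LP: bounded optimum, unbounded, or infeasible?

Extreme points and C = -12x + 9y:
  (0, 0) → C = 0
  (0, 2) → C = 18
  (2, 1) → C = -15
The feasible region has finitely many vertices and no improving ray; the minimum is -15 at (2, 1).

bounded optimum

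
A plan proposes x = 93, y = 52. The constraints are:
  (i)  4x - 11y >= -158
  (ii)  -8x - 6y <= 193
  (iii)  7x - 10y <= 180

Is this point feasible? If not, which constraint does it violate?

Constraint (i): 4x - 11y = -200, which is not ≥ -158. All other constraints are satisfied.

not feasible — violates (i)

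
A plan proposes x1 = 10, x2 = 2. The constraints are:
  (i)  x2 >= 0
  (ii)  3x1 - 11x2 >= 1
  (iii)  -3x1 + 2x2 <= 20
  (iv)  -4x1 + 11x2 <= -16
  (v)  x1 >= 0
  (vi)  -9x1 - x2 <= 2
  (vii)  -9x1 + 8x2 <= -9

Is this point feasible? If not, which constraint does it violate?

feasible

(i): 2 ≥ 0 ✓
(ii): 8 ≥ 1 ✓
(iii): -26 ≤ 20 ✓
(iv): -18 ≤ -16 ✓
(v): 10 ≥ 0 ✓
(vi): -92 ≤ 2 ✓
(vii): -74 ≤ -9 ✓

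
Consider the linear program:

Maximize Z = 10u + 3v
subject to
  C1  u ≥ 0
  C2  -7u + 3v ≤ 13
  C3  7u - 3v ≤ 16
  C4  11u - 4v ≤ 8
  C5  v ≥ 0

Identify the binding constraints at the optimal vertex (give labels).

C2 and C4

Corner points and Z = 10u + 3v:
  (0, 13/3) → Z = 13
  (0, 0) → Z = 0
  (76/5, 199/5) → Z = 1357/5
  (8/11, 0) → Z = 80/11

The maximum is at (76/5, 199/5). Substituting into each constraint, equality holds for C2 and C4; the remaining constraints have slack.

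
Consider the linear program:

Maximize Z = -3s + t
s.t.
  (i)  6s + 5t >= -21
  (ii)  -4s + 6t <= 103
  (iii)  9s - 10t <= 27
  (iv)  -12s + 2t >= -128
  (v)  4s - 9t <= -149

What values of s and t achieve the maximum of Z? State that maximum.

Extreme points and Z = -3s + t:
  (487/32, 437/16) → Z = -587/32
  (-11/4, 46/3) → Z = 283/12
  (29/2, 23) → Z = -41/2

The binding constraints are -4s + 6t = 103 and 4s - 9t = -149.
Solving simultaneously gives s = -11/4, t = 46/3.

s = -11/4, t = 46/3, maximum Z = 283/12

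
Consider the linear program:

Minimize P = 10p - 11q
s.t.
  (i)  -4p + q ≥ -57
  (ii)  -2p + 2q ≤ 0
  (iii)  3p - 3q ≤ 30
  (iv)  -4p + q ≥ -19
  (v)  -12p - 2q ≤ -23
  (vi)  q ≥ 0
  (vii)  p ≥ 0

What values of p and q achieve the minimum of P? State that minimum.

p = 19/3, q = 19/3, minimum P = -19/3

Feasible corners and P = 10p - 11q:
  (19/3, 19/3) → P = -19/3
  (23/14, 23/14) → P = -23/14
  (19/4, 0) → P = 95/2
  (23/12, 0) → P = 115/6

The optimum lies where -2p + 2q = 0 and -4p + q = -19.
Solving simultaneously gives p = 19/3, q = 19/3.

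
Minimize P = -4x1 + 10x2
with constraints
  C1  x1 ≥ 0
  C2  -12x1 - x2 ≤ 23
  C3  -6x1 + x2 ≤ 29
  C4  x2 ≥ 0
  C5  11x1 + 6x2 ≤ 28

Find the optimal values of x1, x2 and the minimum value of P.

x1 = 28/11, x2 = 0, minimum P = -112/11

Extreme points and P = -4x1 + 10x2:
  (0, 0) → P = 0
  (0, 14/3) → P = 140/3
  (28/11, 0) → P = -112/11

The optimum lies where x2 = 0 and 11x1 + 6x2 = 28.
Solving simultaneously gives x1 = 28/11, x2 = 0.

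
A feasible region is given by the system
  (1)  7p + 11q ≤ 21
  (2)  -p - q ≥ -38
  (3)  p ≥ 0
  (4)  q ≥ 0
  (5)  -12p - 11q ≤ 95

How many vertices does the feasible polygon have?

Intersecting each pair of boundary lines and keeping only the points that satisfy every inequality leaves:
  (0, 21/11)
  (3, 0)
  (0, 0)

3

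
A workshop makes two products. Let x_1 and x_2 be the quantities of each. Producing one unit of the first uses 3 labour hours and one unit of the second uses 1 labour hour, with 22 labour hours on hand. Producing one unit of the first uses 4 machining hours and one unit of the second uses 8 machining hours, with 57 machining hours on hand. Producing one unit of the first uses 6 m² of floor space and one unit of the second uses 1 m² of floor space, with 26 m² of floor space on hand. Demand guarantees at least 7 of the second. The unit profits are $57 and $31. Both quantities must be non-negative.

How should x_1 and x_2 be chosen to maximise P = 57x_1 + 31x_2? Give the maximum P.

x_1 = 1/4, x_2 = 7, maximum P = 925/4

Feasible corners and P = 57x_1 + 31x_2:
  (0, 57/8) → P = 1767/8
  (0, 7) → P = 217
  (1/4, 7) → P = 925/4

At the optimal vertex, 4x_1 + 8x_2 = 57 and x_2 = 7.
Solving simultaneously gives x_1 = 1/4, x_2 = 7.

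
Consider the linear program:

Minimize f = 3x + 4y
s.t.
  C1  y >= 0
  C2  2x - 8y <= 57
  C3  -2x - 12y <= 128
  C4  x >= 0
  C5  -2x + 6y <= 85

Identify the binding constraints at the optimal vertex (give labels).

C1 and C4

Extreme points and f = 3x + 4y:
  (57/2, 0) → f = 171/2
  (0, 0) → f = 0
  (0, 85/6) → f = 170/3
The feasible region is unbounded (it extends along (3, 1), (4, 1)), but f strictly increases along every unbounded feasible direction, so there is no improving ray and the minimum is attained at a vertex.

The minimum is at (0, 0). Substituting into each constraint, equality holds for C1 and C4; the remaining constraints have slack.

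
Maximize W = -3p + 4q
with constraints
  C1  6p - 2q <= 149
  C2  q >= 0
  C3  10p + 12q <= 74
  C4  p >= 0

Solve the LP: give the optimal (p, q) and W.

Vertices and W = -3p + 4q:
  (37/5, 0) → W = -111/5
  (0, 0) → W = 0
  (0, 37/6) → W = 74/3

p = 0, q = 37/6, maximum W = 74/3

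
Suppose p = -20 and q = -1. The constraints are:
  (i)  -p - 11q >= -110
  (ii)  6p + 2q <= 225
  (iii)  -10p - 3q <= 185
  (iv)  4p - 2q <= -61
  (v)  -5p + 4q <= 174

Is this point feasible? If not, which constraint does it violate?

Constraint (iii): -10p - 3q = 203, which is not ≤ 185. All other constraints are satisfied.

not feasible — violates (iii)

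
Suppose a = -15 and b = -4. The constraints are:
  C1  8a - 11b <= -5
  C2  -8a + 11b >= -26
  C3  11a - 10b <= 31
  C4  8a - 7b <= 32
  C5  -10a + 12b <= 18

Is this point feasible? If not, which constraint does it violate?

Constraint C5: -10a + 12b = 102, which is not ≤ 18. All other constraints are satisfied.

not feasible — violates C5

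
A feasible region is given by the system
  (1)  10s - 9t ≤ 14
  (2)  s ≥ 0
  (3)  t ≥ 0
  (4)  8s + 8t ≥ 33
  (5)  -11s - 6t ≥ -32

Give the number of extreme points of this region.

Pairwise boundary intersections that survive every other constraint:
  (0, 33/8)
  (0, 16/3)
  (29/20, 107/40)

3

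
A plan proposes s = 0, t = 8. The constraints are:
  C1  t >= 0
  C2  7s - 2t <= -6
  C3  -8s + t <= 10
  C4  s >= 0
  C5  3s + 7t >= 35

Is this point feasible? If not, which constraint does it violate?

feasible

C1: 8 ≥ 0 ✓
C2: -16 ≤ -6 ✓
C3: 8 ≤ 10 ✓
C4: 0 ≥ 0 ✓
C5: 56 ≥ 35 ✓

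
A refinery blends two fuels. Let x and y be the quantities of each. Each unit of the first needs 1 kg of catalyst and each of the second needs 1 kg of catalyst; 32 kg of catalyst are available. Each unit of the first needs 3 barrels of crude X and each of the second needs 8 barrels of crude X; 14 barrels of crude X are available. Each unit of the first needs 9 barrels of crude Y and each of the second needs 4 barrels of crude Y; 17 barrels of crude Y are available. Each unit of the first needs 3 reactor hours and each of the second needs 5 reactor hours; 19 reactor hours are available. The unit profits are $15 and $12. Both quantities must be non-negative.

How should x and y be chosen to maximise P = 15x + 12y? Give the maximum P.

x = 4/3, y = 5/4, maximum P = 35

Vertices and P = 15x + 12y:
  (0, 0) → P = 0
  (0, 7/4) → P = 21
  (17/9, 0) → P = 85/3
  (4/3, 5/4) → P = 35

The binding constraints are 3x + 8y = 14 and 9x + 4y = 17.
Solving simultaneously gives x = 4/3, y = 5/4.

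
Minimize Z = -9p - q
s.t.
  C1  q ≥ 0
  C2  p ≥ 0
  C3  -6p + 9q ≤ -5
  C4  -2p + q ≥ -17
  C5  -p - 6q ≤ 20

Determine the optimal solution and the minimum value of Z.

Extreme points and Z = -9p - q:
  (5/6, 0) → Z = -15/2
  (17/2, 0) → Z = -153/2
  (37/3, 23/3) → Z = -356/3

The binding constraints are -6p + 9q = -5 and -2p + q = -17.
Solving simultaneously gives p = 37/3, q = 23/3.

p = 37/3, q = 23/3, minimum Z = -356/3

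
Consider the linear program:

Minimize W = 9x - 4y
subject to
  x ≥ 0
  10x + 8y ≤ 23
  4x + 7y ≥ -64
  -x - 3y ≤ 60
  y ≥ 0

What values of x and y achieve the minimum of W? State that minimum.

x = 0, y = 23/8, minimum W = -23/2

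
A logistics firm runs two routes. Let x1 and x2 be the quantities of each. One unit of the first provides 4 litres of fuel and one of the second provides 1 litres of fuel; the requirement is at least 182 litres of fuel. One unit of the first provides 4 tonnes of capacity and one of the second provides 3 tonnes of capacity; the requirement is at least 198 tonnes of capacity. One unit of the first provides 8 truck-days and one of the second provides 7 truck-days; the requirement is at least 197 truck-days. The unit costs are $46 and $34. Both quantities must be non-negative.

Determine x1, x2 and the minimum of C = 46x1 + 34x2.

x1 = 87/2, x2 = 8, minimum C = 2273

Vertices and C = 46x1 + 34x2:
  (0, 182) → C = 6188
  (99/2, 0) → C = 2277
  (87/2, 8) → C = 2273
The feasible region is unbounded (it extends along (0, 1), (1, 0)), but C strictly increases along every unbounded feasible direction, so there is no improving ray and the minimum is attained at a vertex.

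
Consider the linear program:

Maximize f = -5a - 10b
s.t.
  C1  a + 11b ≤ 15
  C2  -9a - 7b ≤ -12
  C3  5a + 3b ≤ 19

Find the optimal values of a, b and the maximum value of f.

At the optimal vertex, -9a - 7b = -12 and 5a + 3b = 19.
Solving simultaneously gives a = 97/8, b = -111/8.

a = 97/8, b = -111/8, maximum f = 625/8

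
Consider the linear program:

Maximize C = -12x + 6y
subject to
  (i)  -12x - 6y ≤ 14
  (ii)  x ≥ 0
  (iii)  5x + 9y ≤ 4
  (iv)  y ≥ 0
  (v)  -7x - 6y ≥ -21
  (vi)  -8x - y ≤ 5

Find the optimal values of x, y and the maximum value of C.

x = 0, y = 4/9, maximum C = 8/3

Extreme points and C = -12x + 6y:
  (0, 4/9) → C = 8/3
  (0, 0) → C = 0
  (4/5, 0) → C = -48/5

The binding constraints are x = 0 and 5x + 9y = 4.
Solving simultaneously gives x = 0, y = 4/9.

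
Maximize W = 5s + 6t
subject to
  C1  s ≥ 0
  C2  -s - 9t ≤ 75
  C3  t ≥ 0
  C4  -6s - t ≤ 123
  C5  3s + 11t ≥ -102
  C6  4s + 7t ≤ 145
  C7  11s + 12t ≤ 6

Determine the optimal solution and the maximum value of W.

Feasible corners and W = 5s + 6t:
  (0, 0) → W = 0
  (0, 1/2) → W = 3
  (6/11, 0) → W = 30/11

s = 0, t = 1/2, maximum W = 3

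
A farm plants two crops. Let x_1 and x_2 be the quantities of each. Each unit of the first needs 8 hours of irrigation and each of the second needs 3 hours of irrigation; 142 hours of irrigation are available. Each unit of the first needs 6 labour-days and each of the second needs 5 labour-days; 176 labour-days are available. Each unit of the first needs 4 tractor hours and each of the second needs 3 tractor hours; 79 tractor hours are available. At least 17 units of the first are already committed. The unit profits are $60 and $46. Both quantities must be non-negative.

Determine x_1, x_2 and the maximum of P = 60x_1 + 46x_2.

x_1 = 17, x_2 = 2, maximum P = 1112

Feasible corners and P = 60x_1 + 46x_2:
  (71/4, 0) → P = 1065
  (17, 0) → P = 1020
  (17, 2) → P = 1112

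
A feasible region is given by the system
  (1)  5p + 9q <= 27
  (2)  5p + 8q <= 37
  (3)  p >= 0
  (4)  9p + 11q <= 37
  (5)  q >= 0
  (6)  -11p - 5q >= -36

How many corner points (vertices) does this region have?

Intersecting each pair of boundary lines and keeping only the points that satisfy every inequality leaves:
  (0, 3)
  (18/13, 29/13)
  (0, 0)
  (211/76, 83/76)
  (36/11, 0)

5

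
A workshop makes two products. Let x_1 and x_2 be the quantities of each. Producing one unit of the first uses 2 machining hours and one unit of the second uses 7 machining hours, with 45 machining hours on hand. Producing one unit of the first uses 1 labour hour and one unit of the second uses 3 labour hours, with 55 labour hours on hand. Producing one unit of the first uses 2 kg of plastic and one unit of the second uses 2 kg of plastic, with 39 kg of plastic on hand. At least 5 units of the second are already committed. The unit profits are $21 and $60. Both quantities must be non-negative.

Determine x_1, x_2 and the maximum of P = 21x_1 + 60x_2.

The binding constraints are 2x_1 + 7x_2 = 45 and x_2 = 5.
Solving simultaneously gives x_1 = 5, x_2 = 5.

x_1 = 5, x_2 = 5, maximum P = 405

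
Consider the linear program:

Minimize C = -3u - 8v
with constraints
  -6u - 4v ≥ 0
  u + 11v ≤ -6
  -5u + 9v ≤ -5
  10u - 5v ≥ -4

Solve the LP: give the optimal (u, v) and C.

u = 12/31, v = -18/31, minimum C = 108/31

Extreme points and C = -3u - 8v:
  (12/31, -18/31) → C = 108/31
  (1/64, -35/64) → C = 277/64
  (-61/65, -14/13) → C = 743/65
The feasible region is unbounded (it extends along (2, -3), (-1, -2)), but C strictly increases along every unbounded feasible direction, so there is no improving ray and the minimum is attained at a vertex.

The binding constraints are -6u - 4v = 0 and u + 11v = -6.
Solving simultaneously gives u = 12/31, v = -18/31.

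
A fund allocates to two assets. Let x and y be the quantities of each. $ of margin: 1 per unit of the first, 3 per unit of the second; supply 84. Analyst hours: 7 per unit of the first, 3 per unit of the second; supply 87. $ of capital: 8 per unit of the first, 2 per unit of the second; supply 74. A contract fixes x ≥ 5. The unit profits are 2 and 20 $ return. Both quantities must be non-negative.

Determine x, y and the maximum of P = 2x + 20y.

x = 5, y = 17, maximum P = 350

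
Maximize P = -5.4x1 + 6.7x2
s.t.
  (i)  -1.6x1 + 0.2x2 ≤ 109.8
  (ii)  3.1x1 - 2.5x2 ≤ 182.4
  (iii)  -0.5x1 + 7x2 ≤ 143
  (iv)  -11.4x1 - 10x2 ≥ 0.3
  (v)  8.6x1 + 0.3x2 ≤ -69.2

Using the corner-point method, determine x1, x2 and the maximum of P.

Extreme points and P = -5.4x1 + 6.7x2:
  (-15549/169, -31611/169) → P = -1278291/1690
  (-200/3, 47/3) → P = 13949/30
  (-11828/2243, -178316/2243) → P = -1130846/2243
  (-14321/848, 32601/1696) → P = 14079/64
  (-69191/8258, 39315/4129) → P = 2251131/20645

x1 = -200/3, x2 = 47/3, maximum P = 13949/30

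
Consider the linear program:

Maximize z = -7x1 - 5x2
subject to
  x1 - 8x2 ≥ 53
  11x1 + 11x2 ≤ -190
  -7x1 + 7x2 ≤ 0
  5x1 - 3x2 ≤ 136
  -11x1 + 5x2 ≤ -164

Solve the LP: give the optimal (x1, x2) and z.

Feasible corners and z = -7x1 - 5x2:
  (463/44, -1223/44) → z = 1437/22
  (427/88, -177/8) → z = 3373/44
  (-47/2, -169/2) → z = 587

The optimum lies where 5x1 - 3x2 = 136 and -11x1 + 5x2 = -164.
Solving simultaneously gives x1 = -47/2, x2 = -169/2.

x1 = -47/2, x2 = -169/2, maximum z = 587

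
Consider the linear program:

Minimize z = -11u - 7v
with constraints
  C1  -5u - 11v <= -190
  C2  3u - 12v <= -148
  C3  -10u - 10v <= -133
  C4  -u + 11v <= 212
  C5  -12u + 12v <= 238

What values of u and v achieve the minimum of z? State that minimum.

u = 916/21, v = 488/21, minimum z = -13492/21

Vertices and z = -11u - 7v:
  (652/93, 1310/93) → z = -16342/93
  (-169/96, 1735/96) → z = -5143/48
  (916/21, 488/21) → z = -13492/21
  (-37/60, 1153/60) → z = -1916/15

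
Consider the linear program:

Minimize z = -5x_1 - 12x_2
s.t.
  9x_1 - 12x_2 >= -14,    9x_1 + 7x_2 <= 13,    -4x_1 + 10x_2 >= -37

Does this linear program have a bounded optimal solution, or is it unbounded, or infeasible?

bounded optimum

Vertices and z = -5x_1 - 12x_2:
  (58/171, 27/19) → z = -3206/171
  (-292/21, -389/42) → z = 542/3
  (389/118, -281/118) → z = 1427/118
The feasible region has finitely many vertices and no improving ray; the minimum is -3206/171 at (58/171, 27/19).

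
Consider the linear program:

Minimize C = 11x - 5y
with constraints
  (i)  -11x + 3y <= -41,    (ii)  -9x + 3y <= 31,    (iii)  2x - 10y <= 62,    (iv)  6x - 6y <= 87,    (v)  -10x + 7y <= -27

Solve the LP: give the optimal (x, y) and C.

Corner points and C = 11x - 5y:
  (28/13, -75/13) → C = 683/13
  (206/47, 113/47) → C = 1701/47
  (83/8, -33/8) → C = 539/4
The feasible region is unbounded (it extends along (7, 10), (1, 1)), but C strictly increases along every unbounded feasible direction, so there is no improving ray and the minimum is attained at a vertex.

x = 206/47, y = 113/47, minimum C = 1701/47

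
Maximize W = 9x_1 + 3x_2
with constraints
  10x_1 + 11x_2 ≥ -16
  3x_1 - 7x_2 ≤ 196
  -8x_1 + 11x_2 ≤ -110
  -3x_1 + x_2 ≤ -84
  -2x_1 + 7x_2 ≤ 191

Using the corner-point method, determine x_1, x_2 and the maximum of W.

Feasible corners and W = 9x_1 + 3x_2:
  (196/9, -56/3) → W = 140
  (387, 965/7) → W = 27276/7
  (814/25, 342/25) → W = 8352/25
  (2871/34, 874/17) → W = 31083/34

At the optimal vertex, 3x_1 - 7x_2 = 196 and -2x_1 + 7x_2 = 191.
Solving simultaneously gives x_1 = 387, x_2 = 965/7.

x_1 = 387, x_2 = 965/7, maximum W = 27276/7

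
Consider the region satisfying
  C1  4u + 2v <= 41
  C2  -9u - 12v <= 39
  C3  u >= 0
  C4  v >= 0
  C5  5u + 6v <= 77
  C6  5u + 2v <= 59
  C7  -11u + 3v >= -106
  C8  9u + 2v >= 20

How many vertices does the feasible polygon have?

6

The feasible vertices (each the meet of two boundaries and inside every other half-plane) are:
  (46/7, 103/14)
  (335/34, 27/34)
  (0, 77/6)
  (0, 10)
  (106/11, 0)
  (20/9, 0)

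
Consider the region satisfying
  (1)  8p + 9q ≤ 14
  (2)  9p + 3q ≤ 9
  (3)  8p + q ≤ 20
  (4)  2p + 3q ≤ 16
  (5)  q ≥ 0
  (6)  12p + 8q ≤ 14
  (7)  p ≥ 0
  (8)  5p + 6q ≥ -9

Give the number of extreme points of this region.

5

Intersecting each pair of boundary lines and keeping only the points that satisfy every inequality leaves:
  (7/22, 14/11)
  (0, 14/9)
  (1, 0)
  (5/6, 1/2)
  (0, 0)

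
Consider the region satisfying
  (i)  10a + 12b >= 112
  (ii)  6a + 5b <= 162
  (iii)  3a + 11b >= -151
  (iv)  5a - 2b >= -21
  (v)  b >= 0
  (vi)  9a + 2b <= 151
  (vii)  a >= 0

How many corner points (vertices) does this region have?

The feasible vertices (each the meet of two boundaries and inside every other half-plane) are:
  (56/5, 0)
  (0, 28/3)
  (219/37, 936/37)
  (431/33, 184/11)
  (0, 21/2)
  (151/9, 0)

6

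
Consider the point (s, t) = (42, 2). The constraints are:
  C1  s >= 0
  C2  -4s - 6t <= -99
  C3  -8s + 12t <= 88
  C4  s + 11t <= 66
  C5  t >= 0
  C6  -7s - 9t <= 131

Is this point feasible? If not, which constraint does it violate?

feasible

C1: 42 ≥ 0 ✓
C2: -180 ≤ -99 ✓
C3: -312 ≤ 88 ✓
C4: 64 ≤ 66 ✓
C5: 2 ≥ 0 ✓
C6: -312 ≤ 131 ✓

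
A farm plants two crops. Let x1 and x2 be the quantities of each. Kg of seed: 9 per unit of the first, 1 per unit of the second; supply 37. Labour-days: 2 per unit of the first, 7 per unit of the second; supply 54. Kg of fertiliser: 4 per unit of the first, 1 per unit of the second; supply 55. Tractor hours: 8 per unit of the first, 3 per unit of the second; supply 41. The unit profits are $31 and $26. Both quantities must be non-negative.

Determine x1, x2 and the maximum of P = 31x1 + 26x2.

x1 = 5/2, x2 = 7, maximum P = 519/2

Corner points and P = 31x1 + 26x2:
  (0, 0) → P = 0
  (0, 54/7) → P = 1404/7
  (37/9, 0) → P = 1147/9
  (70/19, 73/19) → P = 4068/19
  (5/2, 7) → P = 519/2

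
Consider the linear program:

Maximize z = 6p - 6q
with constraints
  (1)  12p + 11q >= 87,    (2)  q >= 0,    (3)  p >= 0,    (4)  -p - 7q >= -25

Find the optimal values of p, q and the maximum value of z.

Extreme points and z = 6p - 6q:
  (29/4, 0) → z = 87/2
  (334/73, 213/73) → z = 726/73
  (25, 0) → z = 150

p = 25, q = 0, maximum z = 150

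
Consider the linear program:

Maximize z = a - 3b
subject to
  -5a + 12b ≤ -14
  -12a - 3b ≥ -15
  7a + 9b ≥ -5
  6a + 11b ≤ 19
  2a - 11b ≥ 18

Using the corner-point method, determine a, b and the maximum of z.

a = 50/29, b = -55/29, maximum z = 215/29

Extreme points and z = a - 3b:
  (50/29, -55/29) → z = 215/29
  (73/46, -31/23) → z = 259/46
  (107/95, -136/95) → z = 103/19

The optimum lies where -12a - 3b = -15 and 7a + 9b = -5.
Solving simultaneously gives a = 50/29, b = -55/29.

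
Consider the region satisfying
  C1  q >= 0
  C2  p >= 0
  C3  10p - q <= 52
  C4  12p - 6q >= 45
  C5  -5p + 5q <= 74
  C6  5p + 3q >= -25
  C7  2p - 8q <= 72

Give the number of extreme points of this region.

Pairwise boundary intersections that survive every other constraint:
  (26/5, 0)
  (15/4, 0)
  (89/16, 29/8)

3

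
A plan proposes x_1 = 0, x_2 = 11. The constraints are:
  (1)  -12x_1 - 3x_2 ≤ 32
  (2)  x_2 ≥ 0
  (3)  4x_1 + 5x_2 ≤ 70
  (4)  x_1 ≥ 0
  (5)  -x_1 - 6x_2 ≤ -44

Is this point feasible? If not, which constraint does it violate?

feasible

(1): -33 ≤ 32 ✓
(2): 11 ≥ 0 ✓
(3): 55 ≤ 70 ✓
(4): 0 ≥ 0 ✓
(5): -66 ≤ -44 ✓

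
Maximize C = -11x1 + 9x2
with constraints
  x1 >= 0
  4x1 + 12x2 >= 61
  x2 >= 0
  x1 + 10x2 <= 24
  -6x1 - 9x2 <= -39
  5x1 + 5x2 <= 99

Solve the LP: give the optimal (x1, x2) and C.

Extreme points and C = -11x1 + 9x2:
  (61/4, 0) → C = -671/4
  (23/2, 5/4) → C = -461/4
  (99/5, 0) → C = -1089/5
  (58/3, 7/15) → C = -3127/15

The binding constraints are 4x1 + 12x2 = 61 and x1 + 10x2 = 24.
Solving simultaneously gives x1 = 23/2, x2 = 5/4.

x1 = 23/2, x2 = 5/4, maximum C = -461/4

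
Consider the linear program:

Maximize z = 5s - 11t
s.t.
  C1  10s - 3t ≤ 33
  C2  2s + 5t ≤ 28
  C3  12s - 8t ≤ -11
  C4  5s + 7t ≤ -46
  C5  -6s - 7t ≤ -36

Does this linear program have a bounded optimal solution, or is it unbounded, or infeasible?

The boundaries 2s + 5t = 28 and 12s - 8t = -11 meet at (169/76, 179/38), but that point violates 5s + 7t ≤ -46. Every candidate vertex is excluded by some other constraint, so the feasible region is empty.

infeasible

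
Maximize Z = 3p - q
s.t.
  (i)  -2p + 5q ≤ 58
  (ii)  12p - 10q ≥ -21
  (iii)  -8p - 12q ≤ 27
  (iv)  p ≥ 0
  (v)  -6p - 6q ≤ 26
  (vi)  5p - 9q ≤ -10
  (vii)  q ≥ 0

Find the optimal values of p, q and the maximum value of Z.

p = 472/7, q = 270/7, maximum Z = 1146/7

Vertices and Z = 3p - q:
  (95/8, 327/20) → Z = 771/40
  (472/7, 270/7) → Z = 1146/7
  (0, 21/10) → Z = -21/10
  (0, 10/9) → Z = -10/9

At the optimal vertex, -2p + 5q = 58 and 5p - 9q = -10.
Solving simultaneously gives p = 472/7, q = 270/7.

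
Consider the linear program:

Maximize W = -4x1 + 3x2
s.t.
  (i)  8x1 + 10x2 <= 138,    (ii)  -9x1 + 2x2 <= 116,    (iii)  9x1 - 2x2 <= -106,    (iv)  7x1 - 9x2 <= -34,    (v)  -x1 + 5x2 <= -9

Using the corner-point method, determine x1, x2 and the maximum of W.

Feasible corners and W = -4x1 + 3x2:
  (-976/67, -506/67) → W = 2386/67
  (-598/43, -197/43) → W = 1801/43
  (-886/67, -436/67) → W = 2236/67
  (-548/43, -187/43) → W = 1631/43

The binding constraints are -9x1 + 2x2 = 116 and -x1 + 5x2 = -9.
Solving simultaneously gives x1 = -598/43, x2 = -197/43.

x1 = -598/43, x2 = -197/43, maximum W = 1801/43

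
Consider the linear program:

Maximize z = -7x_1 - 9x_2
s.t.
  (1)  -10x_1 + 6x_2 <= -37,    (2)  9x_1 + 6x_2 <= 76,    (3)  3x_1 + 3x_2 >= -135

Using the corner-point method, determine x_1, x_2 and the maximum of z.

x_1 = 346/3, x_2 = -481/3, maximum z = 1907/3

Feasible corners and z = -7x_1 - 9x_2:
  (113/19, 427/114) → z = -2863/38
  (-233/16, -487/16) → z = 3007/8
  (346/3, -481/3) → z = 1907/3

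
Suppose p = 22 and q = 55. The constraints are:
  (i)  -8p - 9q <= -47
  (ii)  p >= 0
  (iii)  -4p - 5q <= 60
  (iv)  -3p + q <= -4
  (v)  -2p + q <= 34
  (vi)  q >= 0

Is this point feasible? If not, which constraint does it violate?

(i): -671 ≤ -47 ✓
(ii): 22 ≥ 0 ✓
(iii): -363 ≤ 60 ✓
(iv): -11 ≤ -4 ✓
(v): 11 ≤ 34 ✓
(vi): 55 ≥ 0 ✓

feasible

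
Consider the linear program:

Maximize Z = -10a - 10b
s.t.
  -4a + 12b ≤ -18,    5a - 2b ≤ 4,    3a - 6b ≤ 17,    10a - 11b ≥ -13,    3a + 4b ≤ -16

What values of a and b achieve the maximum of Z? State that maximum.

Extreme points and Z = -10a - 10b:
  (-177/38, -58/19) → Z = 1465/19
  (-30/13, -59/26) → Z = 595/13
  (-265/27, -209/27) → Z = 1580/9
  (-14/15, -33/10) → Z = 127/3

a = -265/27, b = -209/27, maximum Z = 1580/9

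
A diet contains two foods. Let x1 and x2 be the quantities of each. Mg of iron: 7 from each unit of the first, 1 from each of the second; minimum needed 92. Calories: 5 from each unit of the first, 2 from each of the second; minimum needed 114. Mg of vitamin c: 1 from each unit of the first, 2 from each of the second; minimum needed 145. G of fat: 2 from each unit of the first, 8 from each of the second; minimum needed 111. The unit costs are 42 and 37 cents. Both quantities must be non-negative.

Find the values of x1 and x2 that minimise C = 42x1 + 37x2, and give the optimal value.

Corner points and C = 42x1 + 37x2:
  (0, 92) → C = 3404
  (145, 0) → C = 6090
  (3, 71) → C = 2753
The feasible region is unbounded (it extends along (0, 1), (1, 0)), but C strictly increases along every unbounded feasible direction, so there is no improving ray and the minimum is attained at a vertex.

The binding constraints are 7x1 + x2 = 92 and x1 + 2x2 = 145.
Solving simultaneously gives x1 = 3, x2 = 71.

x1 = 3, x2 = 71, minimum C = 2753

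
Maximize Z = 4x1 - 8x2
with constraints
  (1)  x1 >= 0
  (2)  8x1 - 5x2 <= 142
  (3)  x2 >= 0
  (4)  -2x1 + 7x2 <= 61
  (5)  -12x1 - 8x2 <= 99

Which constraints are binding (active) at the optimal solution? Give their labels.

Vertices and Z = 4x1 - 8x2:
  (0, 0) → Z = 0
  (0, 61/7) → Z = -488/7
  (71/4, 0) → Z = 71
  (1299/46, 386/23) → Z = -490/23

The maximum is at (71/4, 0). Substituting into each constraint, equality holds for (2) and (3); the remaining constraints have slack.

(2) and (3)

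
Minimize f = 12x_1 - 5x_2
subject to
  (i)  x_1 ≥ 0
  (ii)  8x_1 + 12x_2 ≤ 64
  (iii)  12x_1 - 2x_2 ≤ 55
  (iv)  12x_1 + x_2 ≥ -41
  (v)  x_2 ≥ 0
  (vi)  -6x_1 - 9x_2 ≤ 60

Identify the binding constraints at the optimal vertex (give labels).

(i) and (ii)

Vertices and f = 12x_1 - 5x_2:
  (0, 16/3) → f = -80/3
  (0, 0) → f = 0
  (197/40, 41/20) → f = 977/20
  (55/12, 0) → f = 55

The minimum is at (0, 16/3). Substituting into each constraint, equality holds for (i) and (ii); the remaining constraints have slack.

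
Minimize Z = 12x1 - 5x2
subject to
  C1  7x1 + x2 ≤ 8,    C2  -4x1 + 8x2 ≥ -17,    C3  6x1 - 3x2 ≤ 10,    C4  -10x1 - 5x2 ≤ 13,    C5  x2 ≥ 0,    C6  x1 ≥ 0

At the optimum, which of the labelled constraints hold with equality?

C1 and C6

Vertices and Z = 12x1 - 5x2:
  (8/7, 0) → Z = 96/7
  (0, 8) → Z = -40
  (0, 0) → Z = 0

The minimum is at (0, 8). Substituting into each constraint, equality holds for C1 and C6; the remaining constraints have slack.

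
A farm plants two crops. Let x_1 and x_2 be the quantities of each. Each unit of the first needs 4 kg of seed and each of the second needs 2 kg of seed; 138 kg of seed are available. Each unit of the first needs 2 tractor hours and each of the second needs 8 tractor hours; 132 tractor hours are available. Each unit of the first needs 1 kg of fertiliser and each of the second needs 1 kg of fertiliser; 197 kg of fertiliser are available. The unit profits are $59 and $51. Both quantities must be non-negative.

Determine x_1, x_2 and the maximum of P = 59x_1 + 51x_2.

x_1 = 30, x_2 = 9, maximum P = 2229

Extreme points and P = 59x_1 + 51x_2:
  (0, 0) → P = 0
  (0, 33/2) → P = 1683/2
  (69/2, 0) → P = 4071/2
  (30, 9) → P = 2229

At the optimal vertex, 4x_1 + 2x_2 = 138 and 2x_1 + 8x_2 = 132.
Solving simultaneously gives x_1 = 30, x_2 = 9.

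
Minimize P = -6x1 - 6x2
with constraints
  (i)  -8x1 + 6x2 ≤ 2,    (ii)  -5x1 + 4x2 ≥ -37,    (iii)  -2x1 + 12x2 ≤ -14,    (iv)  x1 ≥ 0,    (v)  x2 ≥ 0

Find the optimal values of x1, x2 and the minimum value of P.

x1 = 97/13, x2 = 1/13, minimum P = -588/13

Feasible corners and P = -6x1 - 6x2:
  (97/13, 1/13) → P = -588/13
  (37/5, 0) → P = -222/5
  (7, 0) → P = -42

At the optimal vertex, -5x1 + 4x2 = -37 and -2x1 + 12x2 = -14.
Solving simultaneously gives x1 = 97/13, x2 = 1/13.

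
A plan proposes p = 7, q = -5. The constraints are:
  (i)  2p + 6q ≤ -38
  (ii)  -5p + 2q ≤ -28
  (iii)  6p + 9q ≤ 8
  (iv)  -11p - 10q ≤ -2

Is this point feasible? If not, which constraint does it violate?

not feasible — violates (i)

Constraint (i): 2p + 6q = -16, which is not ≤ -38. All other constraints are satisfied.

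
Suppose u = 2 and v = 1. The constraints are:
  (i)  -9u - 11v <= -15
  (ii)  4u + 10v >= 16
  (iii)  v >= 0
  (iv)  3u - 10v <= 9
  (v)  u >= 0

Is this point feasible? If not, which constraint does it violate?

feasible

(i): -29 ≤ -15 ✓
(ii): 18 ≥ 16 ✓
(iii): 1 ≥ 0 ✓
(iv): -4 ≤ 9 ✓
(v): 2 ≥ 0 ✓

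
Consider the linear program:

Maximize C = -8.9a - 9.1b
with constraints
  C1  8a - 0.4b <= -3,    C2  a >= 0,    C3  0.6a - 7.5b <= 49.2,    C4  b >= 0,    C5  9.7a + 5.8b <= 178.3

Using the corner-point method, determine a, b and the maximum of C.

a = 0, b = 7.5, maximum C = -68.25

Corner points and C = -8.9a - 9.1b:
  (0, 15/2) → C = -273/4
  (1348/1257, 72775/2514) → C = -6862469/25140
  (0, 1783/58) → C = -162253/580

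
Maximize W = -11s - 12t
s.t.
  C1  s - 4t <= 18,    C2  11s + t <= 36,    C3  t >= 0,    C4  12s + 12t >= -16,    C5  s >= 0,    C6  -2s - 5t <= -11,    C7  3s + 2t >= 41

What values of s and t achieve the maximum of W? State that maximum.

Vertices and W = -11s - 12t:
  (0, 36) → W = -432
  (31/19, 343/19) → W = -4457/19
  (0, 41/2) → W = -246

s = 31/19, t = 343/19, maximum W = -4457/19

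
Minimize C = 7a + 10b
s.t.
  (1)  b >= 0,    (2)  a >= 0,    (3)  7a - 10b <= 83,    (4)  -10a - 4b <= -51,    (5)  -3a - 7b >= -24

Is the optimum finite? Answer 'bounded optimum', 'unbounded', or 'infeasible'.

Vertices and C = 7a + 10b:
  (51/10, 0) → C = 357/10
  (8, 0) → C = 56
  (9/2, 3/2) → C = 93/2
The feasible region has finitely many vertices and no improving ray; the minimum is 357/10 at (51/10, 0).

bounded optimum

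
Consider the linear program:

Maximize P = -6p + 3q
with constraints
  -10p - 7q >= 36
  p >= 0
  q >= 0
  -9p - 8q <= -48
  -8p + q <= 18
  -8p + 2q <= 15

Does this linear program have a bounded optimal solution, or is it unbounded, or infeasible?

The boundaries p = 0 and -9p - 8q = -48 meet at (0, 6), but that point violates -10p - 7q ≥ 36. Every candidate vertex is excluded by some other constraint, so the feasible region is empty.

infeasible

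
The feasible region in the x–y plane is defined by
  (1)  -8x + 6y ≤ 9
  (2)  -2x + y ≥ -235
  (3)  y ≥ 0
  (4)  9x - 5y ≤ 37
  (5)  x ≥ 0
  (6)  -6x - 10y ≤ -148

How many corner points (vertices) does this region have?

Intersecting each pair of boundary lines and keeping only the points that satisfy every inequality leaves:
  (267/14, 377/14)
  (399/58, 619/58)
  (37/4, 37/4)

3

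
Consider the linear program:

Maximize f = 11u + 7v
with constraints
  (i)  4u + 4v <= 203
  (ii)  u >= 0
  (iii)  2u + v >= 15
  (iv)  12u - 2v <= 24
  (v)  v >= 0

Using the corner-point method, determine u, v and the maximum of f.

u = 251/28, v = 585/14, maximum f = 10951/28

Vertices and f = 11u + 7v:
  (0, 203/4) → f = 1421/4
  (251/28, 585/14) → f = 10951/28
  (0, 15) → f = 105
  (27/8, 33/4) → f = 759/8

The binding constraints are 4u + 4v = 203 and 12u - 2v = 24.
Solving simultaneously gives u = 251/28, v = 585/14.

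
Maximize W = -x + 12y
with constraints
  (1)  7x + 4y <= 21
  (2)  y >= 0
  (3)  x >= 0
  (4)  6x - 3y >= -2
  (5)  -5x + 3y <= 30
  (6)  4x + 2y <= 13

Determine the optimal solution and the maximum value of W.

x = 11/9, y = 28/9, maximum W = 325/9

Vertices and W = -x + 12y:
  (3, 0) → W = -3
  (11/9, 28/9) → W = 325/9
  (0, 0) → W = 0
  (0, 2/3) → W = 8

The optimum lies where 7x + 4y = 21 and 6x - 3y = -2.
Solving simultaneously gives x = 11/9, y = 28/9.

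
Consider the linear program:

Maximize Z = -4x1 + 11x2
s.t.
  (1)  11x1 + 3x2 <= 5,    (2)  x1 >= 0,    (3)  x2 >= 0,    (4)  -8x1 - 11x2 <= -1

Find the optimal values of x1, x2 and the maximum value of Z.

x1 = 0, x2 = 5/3, maximum Z = 55/3

Feasible corners and Z = -4x1 + 11x2:
  (0, 5/3) → Z = 55/3
  (5/11, 0) → Z = -20/11
  (0, 1/11) → Z = 1
  (1/8, 0) → Z = -1/2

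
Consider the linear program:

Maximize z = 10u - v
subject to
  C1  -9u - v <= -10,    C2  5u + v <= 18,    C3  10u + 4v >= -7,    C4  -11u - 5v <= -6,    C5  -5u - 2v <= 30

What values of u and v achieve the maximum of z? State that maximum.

u = 6, v = -12, maximum z = 72

Extreme points and z = 10u - v:
  (-2, 28) → z = -48
  (22/17, -28/17) → z = 248/17
  (6, -12) → z = 72

At the optimal vertex, 5u + v = 18 and -11u - 5v = -6.
Solving simultaneously gives u = 6, v = -12.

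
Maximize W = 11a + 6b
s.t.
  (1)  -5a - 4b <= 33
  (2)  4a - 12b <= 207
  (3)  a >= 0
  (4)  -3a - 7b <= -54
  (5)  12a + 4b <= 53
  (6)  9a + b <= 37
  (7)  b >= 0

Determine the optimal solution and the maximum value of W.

Vertices and W = 11a + 6b:
  (0, 54/7) → W = 324/7
  (0, 53/4) → W = 159/2
  (155/72, 163/24) → W = 4639/72

The optimum lies where a = 0 and 12a + 4b = 53.
Solving simultaneously gives a = 0, b = 53/4.

a = 0, b = 53/4, maximum W = 159/2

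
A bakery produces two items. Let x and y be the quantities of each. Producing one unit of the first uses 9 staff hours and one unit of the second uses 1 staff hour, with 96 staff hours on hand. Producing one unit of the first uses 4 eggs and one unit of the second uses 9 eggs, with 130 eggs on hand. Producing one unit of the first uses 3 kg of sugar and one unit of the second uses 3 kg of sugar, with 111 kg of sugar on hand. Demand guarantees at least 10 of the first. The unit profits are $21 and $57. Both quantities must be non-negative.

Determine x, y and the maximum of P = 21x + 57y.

x = 10, y = 6, maximum P = 552

Vertices and P = 21x + 57y:
  (32/3, 0) → P = 224
  (10, 0) → P = 210
  (10, 6) → P = 552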